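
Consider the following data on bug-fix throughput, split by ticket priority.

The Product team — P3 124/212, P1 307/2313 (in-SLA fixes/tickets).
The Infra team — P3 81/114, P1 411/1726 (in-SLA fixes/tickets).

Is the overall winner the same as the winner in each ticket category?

Yes

P3: the Product team 124/212 = 58.5%, the Infra team 81/114 = 71.1% → the Infra team
P1: the Product team 307/2313 = 13.3%, the Infra team 411/1726 = 23.8% → the Infra team
Overall: the Product team 431/2525 = 17.1%, the Infra team 492/1840 = 26.7% → the Infra team
The Infra team wins overall and in every ticket group — no reversal.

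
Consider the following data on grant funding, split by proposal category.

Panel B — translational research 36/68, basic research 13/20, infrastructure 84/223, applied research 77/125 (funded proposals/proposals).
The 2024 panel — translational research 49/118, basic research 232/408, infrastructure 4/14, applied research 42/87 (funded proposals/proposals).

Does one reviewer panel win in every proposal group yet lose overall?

Yes

Translational research: Panel B 36/68 = 52.9%, the 2024 panel 49/118 = 41.5% → Panel B
Basic research: Panel B 13/20 = 65.0%, the 2024 panel 232/408 = 56.9% → Panel B
Infrastructure: Panel B 84/223 = 37.7%, the 2024 panel 4/14 = 28.6% → Panel B
Applied research: Panel B 77/125 = 61.6%, the 2024 panel 42/87 = 48.3% → Panel B
Overall: Panel B 210/436 = 48.2%, the 2024 panel 327/627 = 52.2% → the 2024 panel
Panel B wins each proposal group but the 2024 panel wins overall — the comparison reverses. Panel B's proposals skew toward infrastructure, which has a lower base rate.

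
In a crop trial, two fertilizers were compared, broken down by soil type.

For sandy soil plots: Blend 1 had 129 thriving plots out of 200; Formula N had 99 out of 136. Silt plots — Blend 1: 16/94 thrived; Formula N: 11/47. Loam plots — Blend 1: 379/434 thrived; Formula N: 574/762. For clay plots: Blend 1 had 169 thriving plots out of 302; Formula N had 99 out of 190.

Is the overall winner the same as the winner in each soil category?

Sandy soil: Blend 1 129/200 = 64.5%, Formula N 99/136 = 72.8% → Formula N
Silt: Blend 1 16/94 = 17.0%, Formula N 11/47 = 23.4% → Formula N
Loam: Blend 1 379/434 = 87.3%, Formula N 574/762 = 75.3% → Blend 1
Clay: Blend 1 169/302 = 56.0%, Formula N 99/190 = 52.1% → Blend 1
Overall: Blend 1 693/1030 = 67.3%, Formula N 783/1135 = 69.0% → Formula N
Neither sweeps: Blend 1 wins 2 of 4 groups, Formula N wins 2. Formula N wins overall but not every group — no Simpson reversal.

No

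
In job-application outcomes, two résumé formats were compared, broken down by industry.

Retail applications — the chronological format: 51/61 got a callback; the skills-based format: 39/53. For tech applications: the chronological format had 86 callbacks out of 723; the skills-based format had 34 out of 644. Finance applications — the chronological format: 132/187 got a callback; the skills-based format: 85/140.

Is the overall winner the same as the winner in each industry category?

Retail: the chronological format 51/61 = 83.6%, the skills-based format 39/53 = 73.6% → the chronological format
Tech: the chronological format 86/723 = 11.9%, the skills-based format 34/644 = 5.3% → the chronological format
Finance: the chronological format 132/187 = 70.6%, the skills-based format 85/140 = 60.7% → the chronological format
Overall: the chronological format 269/971 = 27.7%, the skills-based format 158/837 = 18.9% → the chronological format
The chronological format wins overall and in every industry group — no reversal.

Yes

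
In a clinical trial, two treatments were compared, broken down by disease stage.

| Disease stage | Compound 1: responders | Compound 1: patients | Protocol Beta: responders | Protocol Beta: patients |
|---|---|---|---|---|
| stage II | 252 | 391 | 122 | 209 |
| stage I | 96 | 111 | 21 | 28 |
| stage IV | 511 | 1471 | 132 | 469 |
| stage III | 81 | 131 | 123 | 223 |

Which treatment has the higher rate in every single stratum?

Compound 1

Stage II: Compound 1 252/391 = 64.5%, Protocol Beta 122/209 = 58.4% → Compound 1
Stage I: Compound 1 96/111 = 86.5%, Protocol Beta 21/28 = 75.0% → Compound 1
Stage IV: Compound 1 511/1471 = 34.7%, Protocol Beta 132/469 = 28.1% → Compound 1
Stage III: Compound 1 81/131 = 61.8%, Protocol Beta 123/223 = 55.2% → Compound 1
Compound 1 has the higher rate in all 4 groups.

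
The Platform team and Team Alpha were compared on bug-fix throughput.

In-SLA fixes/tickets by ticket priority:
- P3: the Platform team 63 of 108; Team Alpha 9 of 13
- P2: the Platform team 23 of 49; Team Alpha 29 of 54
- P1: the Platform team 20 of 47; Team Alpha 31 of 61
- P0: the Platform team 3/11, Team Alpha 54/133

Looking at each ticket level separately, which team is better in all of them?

Team Alpha

P3: the Platform team 63/108 = 58.3%, Team Alpha 9/13 = 69.2% → Team Alpha
P2: the Platform team 23/49 = 46.9%, Team Alpha 29/54 = 53.7% → Team Alpha
P1: the Platform team 20/47 = 42.6%, Team Alpha 31/61 = 50.8% → Team Alpha
P0: the Platform team 3/11 = 27.3%, Team Alpha 54/133 = 40.6% → Team Alpha
Team Alpha has the higher rate in all 4 groups.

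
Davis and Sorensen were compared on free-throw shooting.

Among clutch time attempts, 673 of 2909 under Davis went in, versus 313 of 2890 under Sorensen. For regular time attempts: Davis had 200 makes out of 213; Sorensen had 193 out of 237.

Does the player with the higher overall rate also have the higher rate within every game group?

Clutch time: Davis 673/2909 = 23.1%, Sorensen 313/2890 = 10.8% → Davis
Regular time: Davis 200/213 = 93.9%, Sorensen 193/237 = 81.4% → Davis
Overall: Davis 873/3122 = 28.0%, Sorensen 506/3127 = 16.2% → Davis
Davis wins overall and in every game group — no reversal.

Yes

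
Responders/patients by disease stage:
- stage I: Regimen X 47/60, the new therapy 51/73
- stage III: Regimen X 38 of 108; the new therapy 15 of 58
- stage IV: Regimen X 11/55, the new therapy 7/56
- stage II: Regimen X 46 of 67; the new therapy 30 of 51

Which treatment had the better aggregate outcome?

Regimen X

Stage I: Regimen X 47/60 = 78.3%, the new therapy 51/73 = 69.9% → Regimen X
Stage III: Regimen X 38/108 = 35.2%, the new therapy 15/58 = 25.9% → Regimen X
Stage IV: Regimen X 11/55 = 20.0%, the new therapy 7/56 = 12.5% → Regimen X
Stage II: Regimen X 46/67 = 68.7%, the new therapy 30/51 = 58.8% → Regimen X
Overall: Regimen X 142/290 = 49.0%, the new therapy 103/238 = 43.3% → Regimen X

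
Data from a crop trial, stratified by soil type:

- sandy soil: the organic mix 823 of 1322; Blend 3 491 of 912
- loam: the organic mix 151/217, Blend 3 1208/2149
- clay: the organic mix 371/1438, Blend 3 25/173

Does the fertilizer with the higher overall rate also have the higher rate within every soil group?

Sandy soil: the organic mix 823/1322 = 62.3%, Blend 3 491/912 = 53.8% → the organic mix
Loam: the organic mix 151/217 = 69.6%, Blend 3 1208/2149 = 56.2% → the organic mix
Clay: the organic mix 371/1438 = 25.8%, Blend 3 25/173 = 14.5% → the organic mix
Overall: the organic mix 1345/2977 = 45.2%, Blend 3 1724/3234 = 53.3% → Blend 3
The organic mix wins each soil group but Blend 3 wins overall — the comparison reverses. The organic mix's plots skew toward clay, which has a lower base rate.

No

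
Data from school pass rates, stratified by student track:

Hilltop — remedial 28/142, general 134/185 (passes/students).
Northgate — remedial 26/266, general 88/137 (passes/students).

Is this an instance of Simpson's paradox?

No

Remedial: Hilltop 28/142 = 19.7%, Northgate 26/266 = 9.8% → Hilltop
General: Hilltop 134/185 = 72.4%, Northgate 88/137 = 64.2% → Hilltop
Overall: Hilltop 162/327 = 49.5%, Northgate 114/403 = 28.3% → Hilltop
Hilltop wins overall and in every student group — no reversal.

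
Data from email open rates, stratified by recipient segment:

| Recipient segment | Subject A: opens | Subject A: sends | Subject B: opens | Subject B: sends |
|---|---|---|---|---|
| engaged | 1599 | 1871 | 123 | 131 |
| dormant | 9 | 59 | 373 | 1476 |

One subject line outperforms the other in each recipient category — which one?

Engaged: Subject A 1599/1871 = 85.5%, Subject B 123/131 = 93.9% → Subject B
Dormant: Subject A 9/59 = 15.3%, Subject B 373/1476 = 25.3% → Subject B
Subject B has the higher rate in both groups.

Subject B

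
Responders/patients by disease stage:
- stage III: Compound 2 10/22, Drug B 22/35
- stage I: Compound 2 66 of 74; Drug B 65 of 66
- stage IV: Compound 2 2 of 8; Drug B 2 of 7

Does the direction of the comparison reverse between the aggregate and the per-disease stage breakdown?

No

Stage III: Compound 2 10/22 = 45.5%, Drug B 22/35 = 62.9% → Drug B
Stage I: Compound 2 66/74 = 89.2%, Drug B 65/66 = 98.5% → Drug B
Stage IV: Compound 2 2/8 = 25.0%, Drug B 2/7 = 28.6% → Drug B
Overall: Compound 2 78/104 = 75.0%, Drug B 89/108 = 82.4% → Drug B
Drug B wins overall and in every disease group — no reversal.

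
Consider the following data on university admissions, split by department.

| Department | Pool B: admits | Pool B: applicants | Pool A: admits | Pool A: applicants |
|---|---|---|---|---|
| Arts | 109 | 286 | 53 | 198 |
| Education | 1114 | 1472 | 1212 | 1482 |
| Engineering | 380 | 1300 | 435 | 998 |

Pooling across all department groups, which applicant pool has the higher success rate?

Pool A

Arts: Pool B 109/286 = 38.1%, Pool A 53/198 = 26.8% → Pool B
Education: Pool B 1114/1472 = 75.7%, Pool A 1212/1482 = 81.8% → Pool A
Engineering: Pool B 380/1300 = 29.2%, Pool A 435/998 = 43.6% → Pool A
Overall: Pool B 1603/3058 = 52.4%, Pool A 1700/2678 = 63.5% → Pool A
(Neither sweeps every department group, but Pool A has the higher pooled rate.)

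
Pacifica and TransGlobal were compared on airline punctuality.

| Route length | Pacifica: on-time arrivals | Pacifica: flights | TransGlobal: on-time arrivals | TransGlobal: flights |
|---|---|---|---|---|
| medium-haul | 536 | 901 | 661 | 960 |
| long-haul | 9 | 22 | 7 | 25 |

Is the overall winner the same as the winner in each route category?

No

Medium-haul: Pacifica 536/901 = 59.5%, TransGlobal 661/960 = 68.9% → TransGlobal
Long-haul: Pacifica 9/22 = 40.9%, TransGlobal 7/25 = 28.0% → Pacifica
Overall: Pacifica 545/923 = 59.0%, TransGlobal 668/985 = 67.8% → TransGlobal
Neither sweeps: Pacifica wins 1 of 2 groups, TransGlobal wins 1. TransGlobal wins overall but not every group — no Simpson reversal.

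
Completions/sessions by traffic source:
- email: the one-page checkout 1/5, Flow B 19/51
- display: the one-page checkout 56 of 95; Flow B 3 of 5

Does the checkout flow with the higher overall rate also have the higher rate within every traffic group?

Email: the one-page checkout 1/5 = 20.0%, Flow B 19/51 = 37.3% → Flow B
Display: the one-page checkout 56/95 = 58.9%, Flow B 3/5 = 60.0% → Flow B
Overall: the one-page checkout 57/100 = 57.0%, Flow B 22/56 = 39.3% → the one-page checkout
Flow B wins each traffic group but the one-page checkout wins overall — the comparison reverses. Flow B's sessions skew toward email, which has a lower base rate.

No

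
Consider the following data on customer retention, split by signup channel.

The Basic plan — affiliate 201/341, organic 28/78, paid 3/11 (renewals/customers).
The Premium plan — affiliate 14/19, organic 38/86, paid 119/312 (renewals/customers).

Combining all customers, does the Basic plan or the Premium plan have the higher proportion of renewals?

the Basic plan

Affiliate: the Basic plan 201/341 = 58.9%, the Premium plan 14/19 = 73.7% → the Premium plan
Organic: the Basic plan 28/78 = 35.9%, the Premium plan 38/86 = 44.2% → the Premium plan
Paid: the Basic plan 3/11 = 27.3%, the Premium plan 119/312 = 38.1% → the Premium plan
Overall: the Basic plan 232/430 = 54.0%, the Premium plan 171/417 = 41.0% → the Basic plan
(The Premium plan wins every signup group but the Basic plan wins overall — the Premium plan's customers skew toward the low-rate paid group.)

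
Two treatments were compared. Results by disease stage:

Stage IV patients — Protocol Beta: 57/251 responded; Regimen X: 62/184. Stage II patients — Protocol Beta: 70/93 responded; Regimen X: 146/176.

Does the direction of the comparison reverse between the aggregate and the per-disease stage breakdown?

Stage IV: Protocol Beta 57/251 = 22.7%, Regimen X 62/184 = 33.7% → Regimen X
Stage II: Protocol Beta 70/93 = 75.3%, Regimen X 146/176 = 83.0% → Regimen X
Overall: Protocol Beta 127/344 = 36.9%, Regimen X 208/360 = 57.8% → Regimen X
Regimen X wins overall and in every disease group — no reversal.

No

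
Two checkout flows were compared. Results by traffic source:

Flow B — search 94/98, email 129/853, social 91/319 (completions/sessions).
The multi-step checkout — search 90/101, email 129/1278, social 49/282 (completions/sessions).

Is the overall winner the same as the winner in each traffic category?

Yes

Search: Flow B 94/98 = 95.9%, the multi-step checkout 90/101 = 89.1% → Flow B
Email: Flow B 129/853 = 15.1%, the multi-step checkout 129/1278 = 10.1% → Flow B
Social: Flow B 91/319 = 28.5%, the multi-step checkout 49/282 = 17.4% → Flow B
Overall: Flow B 314/1270 = 24.7%, the multi-step checkout 268/1661 = 16.1% → Flow B
Flow B wins overall and in every traffic group — no reversal.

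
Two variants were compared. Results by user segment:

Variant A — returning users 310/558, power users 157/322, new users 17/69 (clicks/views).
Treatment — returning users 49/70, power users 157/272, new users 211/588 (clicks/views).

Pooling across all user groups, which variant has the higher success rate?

Variant A

Returning users: Variant A 310/558 = 55.6%, Treatment 49/70 = 70.0% → Treatment
Power users: Variant A 157/322 = 48.8%, Treatment 157/272 = 57.7% → Treatment
New users: Variant A 17/69 = 24.6%, Treatment 211/588 = 35.9% → Treatment
Overall: Variant A 484/949 = 51.0%, Treatment 417/930 = 44.8% → Variant A
(Treatment wins every user group but Variant A wins overall — Treatment's views skew toward the low-rate new users group.)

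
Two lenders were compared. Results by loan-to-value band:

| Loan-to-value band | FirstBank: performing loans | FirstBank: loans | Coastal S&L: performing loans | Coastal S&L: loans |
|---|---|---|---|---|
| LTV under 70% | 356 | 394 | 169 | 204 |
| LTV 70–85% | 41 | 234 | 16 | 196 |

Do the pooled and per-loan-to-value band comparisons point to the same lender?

Yes

LTV under 70%: FirstBank 356/394 = 90.4%, Coastal S&L 169/204 = 82.8% → FirstBank
LTV 70–85%: FirstBank 41/234 = 17.5%, Coastal S&L 16/196 = 8.2% → FirstBank
Overall: FirstBank 397/628 = 63.2%, Coastal S&L 185/400 = 46.2% → FirstBank
FirstBank wins overall and in every loan-to-value group — no reversal.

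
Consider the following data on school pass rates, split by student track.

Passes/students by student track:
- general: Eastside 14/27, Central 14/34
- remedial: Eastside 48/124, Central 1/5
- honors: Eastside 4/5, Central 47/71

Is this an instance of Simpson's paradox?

General: Eastside 14/27 = 51.9%, Central 14/34 = 41.2% → Eastside
Remedial: Eastside 48/124 = 38.7%, Central 1/5 = 20.0% → Eastside
Honors: Eastside 4/5 = 80.0%, Central 47/71 = 66.2% → Eastside
Overall: Eastside 66/156 = 42.3%, Central 62/110 = 56.4% → Central
Eastside wins each student group but Central wins overall — the comparison reverses. Eastside's students skew toward remedial, which has a lower base rate.

Yes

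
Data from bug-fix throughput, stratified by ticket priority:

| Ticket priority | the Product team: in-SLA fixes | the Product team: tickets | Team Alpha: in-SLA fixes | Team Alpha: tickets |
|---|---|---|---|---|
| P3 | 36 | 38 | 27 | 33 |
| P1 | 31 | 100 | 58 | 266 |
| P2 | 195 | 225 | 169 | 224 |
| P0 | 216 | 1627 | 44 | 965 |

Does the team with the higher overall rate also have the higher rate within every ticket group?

P3: the Product team 36/38 = 94.7%, Team Alpha 27/33 = 81.8% → the Product team
P1: the Product team 31/100 = 31.0%, Team Alpha 58/266 = 21.8% → the Product team
P2: the Product team 195/225 = 86.7%, Team Alpha 169/224 = 75.4% → the Product team
P0: the Product team 216/1627 = 13.3%, Team Alpha 44/965 = 4.6% → the Product team
Overall: the Product team 478/1990 = 24.0%, Team Alpha 298/1488 = 20.0% → the Product team
The Product team wins overall and in every ticket group — no reversal.

Yes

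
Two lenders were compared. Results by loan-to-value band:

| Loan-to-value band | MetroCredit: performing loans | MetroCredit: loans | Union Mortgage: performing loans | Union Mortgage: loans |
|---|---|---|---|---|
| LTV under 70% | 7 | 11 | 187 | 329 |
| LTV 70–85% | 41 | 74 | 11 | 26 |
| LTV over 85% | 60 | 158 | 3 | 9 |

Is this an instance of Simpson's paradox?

LTV under 70%: MetroCredit 7/11 = 63.6%, Union Mortgage 187/329 = 56.8% → MetroCredit
LTV 70–85%: MetroCredit 41/74 = 55.4%, Union Mortgage 11/26 = 42.3% → MetroCredit
LTV over 85%: MetroCredit 60/158 = 38.0%, Union Mortgage 3/9 = 33.3% → MetroCredit
Overall: MetroCredit 108/243 = 44.4%, Union Mortgage 201/364 = 55.2% → Union Mortgage
MetroCredit wins each loan-to-value group but Union Mortgage wins overall — the comparison reverses. MetroCredit's loans skew toward LTV over 85%, which has a lower base rate.

Yes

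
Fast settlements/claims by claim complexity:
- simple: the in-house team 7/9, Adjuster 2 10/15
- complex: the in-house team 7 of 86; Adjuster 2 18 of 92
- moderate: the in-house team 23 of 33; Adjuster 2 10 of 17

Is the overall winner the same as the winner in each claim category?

Simple: the in-house team 7/9 = 77.8%, Adjuster 2 10/15 = 66.7% → the in-house team
Complex: the in-house team 7/86 = 8.1%, Adjuster 2 18/92 = 19.6% → Adjuster 2
Moderate: the in-house team 23/33 = 69.7%, Adjuster 2 10/17 = 58.8% → the in-house team
Overall: the in-house team 37/128 = 28.9%, Adjuster 2 38/124 = 30.6% → Adjuster 2
Neither sweeps: the in-house team wins 2 of 3 groups, Adjuster 2 wins 1. Adjuster 2 wins overall but not every group — no Simpson reversal.

No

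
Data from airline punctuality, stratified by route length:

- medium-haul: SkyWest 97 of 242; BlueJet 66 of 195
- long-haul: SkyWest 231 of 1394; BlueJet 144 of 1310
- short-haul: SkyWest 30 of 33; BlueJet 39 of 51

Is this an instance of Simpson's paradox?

No

Medium-haul: SkyWest 97/242 = 40.1%, BlueJet 66/195 = 33.8% → SkyWest
Long-haul: SkyWest 231/1394 = 16.6%, BlueJet 144/1310 = 11.0% → SkyWest
Short-haul: SkyWest 30/33 = 90.9%, BlueJet 39/51 = 76.5% → SkyWest
Overall: SkyWest 358/1669 = 21.4%, BlueJet 249/1556 = 16.0% → SkyWest
SkyWest wins overall and in every route group — no reversal.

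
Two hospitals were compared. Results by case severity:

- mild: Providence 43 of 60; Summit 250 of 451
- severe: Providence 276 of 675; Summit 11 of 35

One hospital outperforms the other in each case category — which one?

Providence

Mild: Providence 43/60 = 71.7%, Summit 250/451 = 55.4% → Providence
Severe: Providence 276/675 = 40.9%, Summit 11/35 = 31.4% → Providence
Providence has the higher rate in both groups.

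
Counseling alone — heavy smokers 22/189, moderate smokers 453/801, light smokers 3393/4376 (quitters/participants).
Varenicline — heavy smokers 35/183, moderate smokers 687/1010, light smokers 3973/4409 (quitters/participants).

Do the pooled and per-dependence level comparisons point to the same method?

Heavy smokers: counseling alone 22/189 = 11.6%, varenicline 35/183 = 19.1% → varenicline
Moderate smokers: counseling alone 453/801 = 56.6%, varenicline 687/1010 = 68.0% → varenicline
Light smokers: counseling alone 3393/4376 = 77.5%, varenicline 3973/4409 = 90.1% → varenicline
Overall: counseling alone 3868/5366 = 72.1%, varenicline 4695/5602 = 83.8% → varenicline
Varenicline wins overall and in every dependence group — no reversal.

Yes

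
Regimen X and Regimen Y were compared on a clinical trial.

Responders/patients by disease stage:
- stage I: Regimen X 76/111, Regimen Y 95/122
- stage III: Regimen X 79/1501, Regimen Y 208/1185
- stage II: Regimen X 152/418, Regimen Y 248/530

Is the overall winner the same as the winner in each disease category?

Stage I: Regimen X 76/111 = 68.5%, Regimen Y 95/122 = 77.9% → Regimen Y
Stage III: Regimen X 79/1501 = 5.3%, Regimen Y 208/1185 = 17.6% → Regimen Y
Stage II: Regimen X 152/418 = 36.4%, Regimen Y 248/530 = 46.8% → Regimen Y
Overall: Regimen X 307/2030 = 15.1%, Regimen Y 551/1837 = 30.0% → Regimen Y
Regimen Y wins overall and in every disease group — no reversal.

Yes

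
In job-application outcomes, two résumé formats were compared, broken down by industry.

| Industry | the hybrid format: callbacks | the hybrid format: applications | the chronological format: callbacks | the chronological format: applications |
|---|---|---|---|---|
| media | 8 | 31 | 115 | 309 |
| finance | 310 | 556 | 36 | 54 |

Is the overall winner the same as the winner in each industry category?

Media: the hybrid format 8/31 = 25.8%, the chronological format 115/309 = 37.2% → the chronological format
Finance: the hybrid format 310/556 = 55.8%, the chronological format 36/54 = 66.7% → the chronological format
Overall: the hybrid format 318/587 = 54.2%, the chronological format 151/363 = 41.6% → the hybrid format
The chronological format wins each industry group but the hybrid format wins overall — the comparison reverses. The chronological format's applications skew toward media, which has a lower base rate.

No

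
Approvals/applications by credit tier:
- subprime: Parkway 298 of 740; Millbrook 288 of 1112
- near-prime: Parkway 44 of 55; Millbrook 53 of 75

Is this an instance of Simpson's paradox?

Subprime: Parkway 298/740 = 40.3%, Millbrook 288/1112 = 25.9% → Parkway
Near-prime: Parkway 44/55 = 80.0%, Millbrook 53/75 = 70.7% → Parkway
Overall: Parkway 342/795 = 43.0%, Millbrook 341/1187 = 28.7% → Parkway
Parkway wins overall and in every credit group — no reversal.

No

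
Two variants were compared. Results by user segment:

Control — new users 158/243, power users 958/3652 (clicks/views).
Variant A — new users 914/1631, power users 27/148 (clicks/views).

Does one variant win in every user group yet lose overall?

New users: Control 158/243 = 65.0%, Variant A 914/1631 = 56.0% → Control
Power users: Control 958/3652 = 26.2%, Variant A 27/148 = 18.2% → Control
Overall: Control 1116/3895 = 28.7%, Variant A 941/1779 = 52.9% → Variant A
Control wins each user group but Variant A wins overall — the comparison reverses. Control's views skew toward power users, which has a lower base rate.

Yes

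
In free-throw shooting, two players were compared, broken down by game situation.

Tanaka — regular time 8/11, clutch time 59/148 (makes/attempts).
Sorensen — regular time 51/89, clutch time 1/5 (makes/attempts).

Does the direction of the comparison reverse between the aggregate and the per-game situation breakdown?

Regular time: Tanaka 8/11 = 72.7%, Sorensen 51/89 = 57.3% → Tanaka
Clutch time: Tanaka 59/148 = 39.9%, Sorensen 1/5 = 20.0% → Tanaka
Overall: Tanaka 67/159 = 42.1%, Sorensen 52/94 = 55.3% → Sorensen
Tanaka wins each game group but Sorensen wins overall — the comparison reverses. Tanaka's attempts skew toward clutch time, which has a lower base rate.

Yes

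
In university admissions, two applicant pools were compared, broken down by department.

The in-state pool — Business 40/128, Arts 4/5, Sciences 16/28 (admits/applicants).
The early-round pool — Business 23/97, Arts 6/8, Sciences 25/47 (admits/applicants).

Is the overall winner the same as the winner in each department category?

Business: the in-state pool 40/128 = 31.2%, the early-round pool 23/97 = 23.7% → the in-state pool
Arts: the in-state pool 4/5 = 80.0%, the early-round pool 6/8 = 75.0% → the in-state pool
Sciences: the in-state pool 16/28 = 57.1%, the early-round pool 25/47 = 53.2% → the in-state pool
Overall: the in-state pool 60/161 = 37.3%, the early-round pool 54/152 = 35.5% → the in-state pool
The in-state pool wins overall and in every department group — no reversal.

Yes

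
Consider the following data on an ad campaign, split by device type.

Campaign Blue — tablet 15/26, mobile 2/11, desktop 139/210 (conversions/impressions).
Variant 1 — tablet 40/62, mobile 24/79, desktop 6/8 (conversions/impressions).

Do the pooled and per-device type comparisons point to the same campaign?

Tablet: Campaign Blue 15/26 = 57.7%, Variant 1 40/62 = 64.5% → Variant 1
Mobile: Campaign Blue 2/11 = 18.2%, Variant 1 24/79 = 30.4% → Variant 1
Desktop: Campaign Blue 139/210 = 66.2%, Variant 1 6/8 = 75.0% → Variant 1
Overall: Campaign Blue 156/247 = 63.2%, Variant 1 70/149 = 47.0% → Campaign Blue
Variant 1 wins each device group but Campaign Blue wins overall — the comparison reverses. Variant 1's impressions skew toward mobile, which has a lower base rate.

No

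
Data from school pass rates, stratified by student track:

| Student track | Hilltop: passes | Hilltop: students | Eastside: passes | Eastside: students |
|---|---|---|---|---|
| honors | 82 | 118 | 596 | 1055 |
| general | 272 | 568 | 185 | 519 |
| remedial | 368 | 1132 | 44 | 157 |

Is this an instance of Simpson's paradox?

Yes

Honors: Hilltop 82/118 = 69.5%, Eastside 596/1055 = 56.5% → Hilltop
General: Hilltop 272/568 = 47.9%, Eastside 185/519 = 35.6% → Hilltop
Remedial: Hilltop 368/1132 = 32.5%, Eastside 44/157 = 28.0% → Hilltop
Overall: Hilltop 722/1818 = 39.7%, Eastside 825/1731 = 47.7% → Eastside
Hilltop wins each student group but Eastside wins overall — the comparison reverses. Hilltop's students skew toward remedial, which has a lower base rate.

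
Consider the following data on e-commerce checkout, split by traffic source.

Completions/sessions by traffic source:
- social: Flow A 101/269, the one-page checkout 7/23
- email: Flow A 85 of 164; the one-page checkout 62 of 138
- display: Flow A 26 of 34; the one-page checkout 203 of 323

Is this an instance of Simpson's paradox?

Social: Flow A 101/269 = 37.5%, the one-page checkout 7/23 = 30.4% → Flow A
Email: Flow A 85/164 = 51.8%, the one-page checkout 62/138 = 44.9% → Flow A
Display: Flow A 26/34 = 76.5%, the one-page checkout 203/323 = 62.8% → Flow A
Overall: Flow A 212/467 = 45.4%, the one-page checkout 272/484 = 56.2% → the one-page checkout
Flow A wins each traffic group but the one-page checkout wins overall — the comparison reverses. Flow A's sessions skew toward social, which has a lower base rate.

Yes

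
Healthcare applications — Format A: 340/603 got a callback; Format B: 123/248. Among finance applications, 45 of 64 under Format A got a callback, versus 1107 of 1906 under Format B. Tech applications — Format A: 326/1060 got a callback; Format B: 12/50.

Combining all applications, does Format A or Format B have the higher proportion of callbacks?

Format B

Healthcare: Format A 340/603 = 56.4%, Format B 123/248 = 49.6% → Format A
Finance: Format A 45/64 = 70.3%, Format B 1107/1906 = 58.1% → Format A
Tech: Format A 326/1060 = 30.8%, Format B 12/50 = 24.0% → Format A
Overall: Format A 711/1727 = 41.2%, Format B 1242/2204 = 56.4% → Format B
(Format A wins every industry group but Format B wins overall — Format A's applications skew toward the low-rate tech group.)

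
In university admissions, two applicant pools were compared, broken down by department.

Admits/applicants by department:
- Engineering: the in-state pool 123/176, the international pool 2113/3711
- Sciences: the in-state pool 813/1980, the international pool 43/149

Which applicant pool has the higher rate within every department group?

the in-state pool

Engineering: the in-state pool 123/176 = 69.9%, the international pool 2113/3711 = 56.9% → the in-state pool
Sciences: the in-state pool 813/1980 = 41.1%, the international pool 43/149 = 28.9% → the in-state pool
The in-state pool has the higher rate in both groups.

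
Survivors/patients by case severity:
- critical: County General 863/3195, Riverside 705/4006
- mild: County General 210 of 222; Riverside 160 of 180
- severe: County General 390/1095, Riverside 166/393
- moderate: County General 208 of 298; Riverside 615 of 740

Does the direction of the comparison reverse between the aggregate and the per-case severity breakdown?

No

Critical: County General 863/3195 = 27.0%, Riverside 705/4006 = 17.6% → County General
Mild: County General 210/222 = 94.6%, Riverside 160/180 = 88.9% → County General
Severe: County General 390/1095 = 35.6%, Riverside 166/393 = 42.2% → Riverside
Moderate: County General 208/298 = 69.8%, Riverside 615/740 = 83.1% → Riverside
Overall: County General 1671/4810 = 34.7%, Riverside 1646/5319 = 30.9% → County General
Neither sweeps: County General wins 2 of 4 groups, Riverside wins 2. County General wins overall but not every group — no Simpson reversal.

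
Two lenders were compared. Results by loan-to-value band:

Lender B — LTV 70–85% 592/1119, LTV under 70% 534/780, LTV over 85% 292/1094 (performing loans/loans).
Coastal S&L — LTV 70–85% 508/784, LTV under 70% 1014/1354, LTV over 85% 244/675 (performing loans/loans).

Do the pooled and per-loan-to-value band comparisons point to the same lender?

Yes

LTV 70–85%: Lender B 592/1119 = 52.9%, Coastal S&L 508/784 = 64.8% → Coastal S&L
LTV under 70%: Lender B 534/780 = 68.5%, Coastal S&L 1014/1354 = 74.9% → Coastal S&L
LTV over 85%: Lender B 292/1094 = 26.7%, Coastal S&L 244/675 = 36.1% → Coastal S&L
Overall: Lender B 1418/2993 = 47.4%, Coastal S&L 1766/2813 = 62.8% → Coastal S&L
Coastal S&L wins overall and in every loan-to-value group — no reversal.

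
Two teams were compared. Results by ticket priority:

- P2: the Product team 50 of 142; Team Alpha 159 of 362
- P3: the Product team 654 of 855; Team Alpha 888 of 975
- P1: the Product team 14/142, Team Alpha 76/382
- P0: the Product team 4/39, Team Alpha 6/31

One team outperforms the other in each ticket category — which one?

Team Alpha

P2: the Product team 50/142 = 35.2%, Team Alpha 159/362 = 43.9% → Team Alpha
P3: the Product team 654/855 = 76.5%, Team Alpha 888/975 = 91.1% → Team Alpha
P1: the Product team 14/142 = 9.9%, Team Alpha 76/382 = 19.9% → Team Alpha
P0: the Product team 4/39 = 10.3%, Team Alpha 6/31 = 19.4% → Team Alpha
Team Alpha has the higher rate in all 4 groups.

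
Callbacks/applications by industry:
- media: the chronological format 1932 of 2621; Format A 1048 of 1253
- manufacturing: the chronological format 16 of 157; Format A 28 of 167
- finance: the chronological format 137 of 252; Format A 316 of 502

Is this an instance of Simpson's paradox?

No

Media: the chronological format 1932/2621 = 73.7%, Format A 1048/1253 = 83.6% → Format A
Manufacturing: the chronological format 16/157 = 10.2%, Format A 28/167 = 16.8% → Format A
Finance: the chronological format 137/252 = 54.4%, Format A 316/502 = 62.9% → Format A
Overall: the chronological format 2085/3030 = 68.8%, Format A 1392/1922 = 72.4% → Format A
Format A wins overall and in every industry group — no reversal.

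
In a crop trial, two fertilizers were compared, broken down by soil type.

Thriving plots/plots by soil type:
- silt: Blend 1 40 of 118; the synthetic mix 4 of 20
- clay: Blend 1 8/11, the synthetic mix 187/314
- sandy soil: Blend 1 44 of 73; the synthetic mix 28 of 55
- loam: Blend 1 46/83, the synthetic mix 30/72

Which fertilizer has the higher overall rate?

Silt: Blend 1 40/118 = 33.9%, the synthetic mix 4/20 = 20.0% → Blend 1
Clay: Blend 1 8/11 = 72.7%, the synthetic mix 187/314 = 59.6% → Blend 1
Sandy soil: Blend 1 44/73 = 60.3%, the synthetic mix 28/55 = 50.9% → Blend 1
Loam: Blend 1 46/83 = 55.4%, the synthetic mix 30/72 = 41.7% → Blend 1
Overall: Blend 1 138/285 = 48.4%, the synthetic mix 249/461 = 54.0% → the synthetic mix
(Blend 1 wins every soil group but the synthetic mix wins overall — Blend 1's plots skew toward the low-rate silt group.)

the synthetic mix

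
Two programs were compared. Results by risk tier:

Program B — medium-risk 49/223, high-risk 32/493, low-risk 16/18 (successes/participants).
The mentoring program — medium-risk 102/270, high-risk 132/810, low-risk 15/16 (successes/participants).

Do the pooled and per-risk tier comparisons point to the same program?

Yes

Medium-risk: Program B 49/223 = 22.0%, the mentoring program 102/270 = 37.8% → the mentoring program
High-risk: Program B 32/493 = 6.5%, the mentoring program 132/810 = 16.3% → the mentoring program
Low-risk: Program B 16/18 = 88.9%, the mentoring program 15/16 = 93.8% → the mentoring program
Overall: Program B 97/734 = 13.2%, the mentoring program 249/1096 = 22.7% → the mentoring program
The mentoring program wins overall and in every risk group — no reversal.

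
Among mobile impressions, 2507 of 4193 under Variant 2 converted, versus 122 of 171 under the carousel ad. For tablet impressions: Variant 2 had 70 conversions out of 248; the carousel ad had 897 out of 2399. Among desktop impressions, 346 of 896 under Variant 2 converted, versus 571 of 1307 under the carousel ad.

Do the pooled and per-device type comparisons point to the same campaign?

Mobile: Variant 2 2507/4193 = 59.8%, the carousel ad 122/171 = 71.3% → the carousel ad
Tablet: Variant 2 70/248 = 28.2%, the carousel ad 897/2399 = 37.4% → the carousel ad
Desktop: Variant 2 346/896 = 38.6%, the carousel ad 571/1307 = 43.7% → the carousel ad
Overall: Variant 2 2923/5337 = 54.8%, the carousel ad 1590/3877 = 41.0% → Variant 2
The carousel ad wins each device group but Variant 2 wins overall — the comparison reverses. The carousel ad's impressions skew toward tablet, which has a lower base rate.

No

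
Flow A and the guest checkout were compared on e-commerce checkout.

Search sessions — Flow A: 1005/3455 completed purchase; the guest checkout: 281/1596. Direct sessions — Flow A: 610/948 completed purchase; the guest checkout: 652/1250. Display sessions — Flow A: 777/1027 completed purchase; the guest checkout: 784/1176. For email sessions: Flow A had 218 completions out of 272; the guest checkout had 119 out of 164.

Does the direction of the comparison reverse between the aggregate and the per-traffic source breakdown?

No

Search: Flow A 1005/3455 = 29.1%, the guest checkout 281/1596 = 17.6% → Flow A
Direct: Flow A 610/948 = 64.3%, the guest checkout 652/1250 = 52.2% → Flow A
Display: Flow A 777/1027 = 75.7%, the guest checkout 784/1176 = 66.7% → Flow A
Email: Flow A 218/272 = 80.1%, the guest checkout 119/164 = 72.6% → Flow A
Overall: Flow A 2610/5702 = 45.8%, the guest checkout 1836/4186 = 43.9% → Flow A
Flow A wins overall and in every traffic group — no reversal.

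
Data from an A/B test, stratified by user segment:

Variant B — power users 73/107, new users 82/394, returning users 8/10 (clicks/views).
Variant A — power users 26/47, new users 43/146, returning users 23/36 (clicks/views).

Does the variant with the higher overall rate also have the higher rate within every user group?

Power users: Variant B 73/107 = 68.2%, Variant A 26/47 = 55.3% → Variant B
New users: Variant B 82/394 = 20.8%, Variant A 43/146 = 29.5% → Variant A
Returning users: Variant B 8/10 = 80.0%, Variant A 23/36 = 63.9% → Variant B
Overall: Variant B 163/511 = 31.9%, Variant A 92/229 = 40.2% → Variant A
Neither sweeps: Variant B wins 2 of 3 groups, Variant A wins 1. Variant A wins overall but not every group — no Simpson reversal.

No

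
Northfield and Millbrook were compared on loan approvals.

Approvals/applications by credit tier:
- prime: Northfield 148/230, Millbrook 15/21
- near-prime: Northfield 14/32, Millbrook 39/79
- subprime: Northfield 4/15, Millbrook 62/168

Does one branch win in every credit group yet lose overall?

Yes

Prime: Northfield 148/230 = 64.3%, Millbrook 15/21 = 71.4% → Millbrook
Near-prime: Northfield 14/32 = 43.8%, Millbrook 39/79 = 49.4% → Millbrook
Subprime: Northfield 4/15 = 26.7%, Millbrook 62/168 = 36.9% → Millbrook
Overall: Northfield 166/277 = 59.9%, Millbrook 116/268 = 43.3% → Northfield
Millbrook wins each credit group but Northfield wins overall — the comparison reverses. Millbrook's applications skew toward subprime, which has a lower base rate.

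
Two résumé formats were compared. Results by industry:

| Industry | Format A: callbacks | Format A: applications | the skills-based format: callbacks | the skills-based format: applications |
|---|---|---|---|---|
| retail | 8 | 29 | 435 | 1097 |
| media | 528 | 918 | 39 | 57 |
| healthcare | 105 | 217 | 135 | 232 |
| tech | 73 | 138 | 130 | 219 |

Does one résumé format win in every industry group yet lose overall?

Retail: Format A 8/29 = 27.6%, the skills-based format 435/1097 = 39.7% → the skills-based format
Media: Format A 528/918 = 57.5%, the skills-based format 39/57 = 68.4% → the skills-based format
Healthcare: Format A 105/217 = 48.4%, the skills-based format 135/232 = 58.2% → the skills-based format
Tech: Format A 73/138 = 52.9%, the skills-based format 130/219 = 59.4% → the skills-based format
Overall: Format A 714/1302 = 54.8%, the skills-based format 739/1605 = 46.0% → Format A
The skills-based format wins each industry group but Format A wins overall — the comparison reverses. The skills-based format's applications skew toward retail, which has a lower base rate.

Yes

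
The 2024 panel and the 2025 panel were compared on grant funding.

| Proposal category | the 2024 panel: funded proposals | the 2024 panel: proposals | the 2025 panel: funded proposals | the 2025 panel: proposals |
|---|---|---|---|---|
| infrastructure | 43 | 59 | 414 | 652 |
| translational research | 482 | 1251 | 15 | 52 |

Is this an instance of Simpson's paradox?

Infrastructure: the 2024 panel 43/59 = 72.9%, the 2025 panel 414/652 = 63.5% → the 2024 panel
Translational research: the 2024 panel 482/1251 = 38.5%, the 2025 panel 15/52 = 28.8% → the 2024 panel
Overall: the 2024 panel 525/1310 = 40.1%, the 2025 panel 429/704 = 60.9% → the 2025 panel
The 2024 panel wins each proposal group but the 2025 panel wins overall — the comparison reverses. The 2024 panel's proposals skew toward translational research, which has a lower base rate.

Yes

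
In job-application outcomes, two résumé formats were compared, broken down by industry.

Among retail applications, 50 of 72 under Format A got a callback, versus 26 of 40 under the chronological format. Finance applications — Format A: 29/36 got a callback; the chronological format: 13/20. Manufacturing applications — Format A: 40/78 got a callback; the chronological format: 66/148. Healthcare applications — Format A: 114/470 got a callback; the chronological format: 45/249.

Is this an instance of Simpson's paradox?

No

Retail: Format A 50/72 = 69.4%, the chronological format 26/40 = 65.0% → Format A
Finance: Format A 29/36 = 80.6%, the chronological format 13/20 = 65.0% → Format A
Manufacturing: Format A 40/78 = 51.3%, the chronological format 66/148 = 44.6% → Format A
Healthcare: Format A 114/470 = 24.3%, the chronological format 45/249 = 18.1% → Format A
Overall: Format A 233/656 = 35.5%, the chronological format 150/457 = 32.8% → Format A
Format A wins overall and in every industry group — no reversal.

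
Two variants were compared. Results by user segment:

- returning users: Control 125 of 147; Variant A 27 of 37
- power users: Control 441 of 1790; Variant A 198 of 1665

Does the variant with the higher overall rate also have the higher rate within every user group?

Returning users: Control 125/147 = 85.0%, Variant A 27/37 = 73.0% → Control
Power users: Control 441/1790 = 24.6%, Variant A 198/1665 = 11.9% → Control
Overall: Control 566/1937 = 29.2%, Variant A 225/1702 = 13.2% → Control
Control wins overall and in every user group — no reversal.

Yes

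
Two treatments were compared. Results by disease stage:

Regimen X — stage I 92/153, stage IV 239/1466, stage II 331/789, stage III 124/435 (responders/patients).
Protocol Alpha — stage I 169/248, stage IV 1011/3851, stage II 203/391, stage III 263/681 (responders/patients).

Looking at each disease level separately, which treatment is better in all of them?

Stage I: Regimen X 92/153 = 60.1%, Protocol Alpha 169/248 = 68.1% → Protocol Alpha
Stage IV: Regimen X 239/1466 = 16.3%, Protocol Alpha 1011/3851 = 26.3% → Protocol Alpha
Stage II: Regimen X 331/789 = 42.0%, Protocol Alpha 203/391 = 51.9% → Protocol Alpha
Stage III: Regimen X 124/435 = 28.5%, Protocol Alpha 263/681 = 38.6% → Protocol Alpha
Protocol Alpha has the higher rate in all 4 groups.

Protocol Alpha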